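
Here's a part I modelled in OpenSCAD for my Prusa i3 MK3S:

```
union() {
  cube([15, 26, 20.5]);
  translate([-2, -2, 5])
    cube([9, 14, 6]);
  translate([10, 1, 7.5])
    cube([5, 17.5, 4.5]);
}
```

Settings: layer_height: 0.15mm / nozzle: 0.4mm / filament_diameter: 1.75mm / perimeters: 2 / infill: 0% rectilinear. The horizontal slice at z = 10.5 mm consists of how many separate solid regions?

At z = 10.5 mm: the cube (footprint 15×26) is included at this height; the cube at (-2, -2) is present — its section is the full 9×14 rectangle; the cube at (10, 1) is present — its section is the full 5×17.5 rectangle; Combining (union): the regions partially overlap (shared area 171.50 mm²), so overlapping operands fuse into one piece — 1 connected region. The result has 1 disconnected region.

1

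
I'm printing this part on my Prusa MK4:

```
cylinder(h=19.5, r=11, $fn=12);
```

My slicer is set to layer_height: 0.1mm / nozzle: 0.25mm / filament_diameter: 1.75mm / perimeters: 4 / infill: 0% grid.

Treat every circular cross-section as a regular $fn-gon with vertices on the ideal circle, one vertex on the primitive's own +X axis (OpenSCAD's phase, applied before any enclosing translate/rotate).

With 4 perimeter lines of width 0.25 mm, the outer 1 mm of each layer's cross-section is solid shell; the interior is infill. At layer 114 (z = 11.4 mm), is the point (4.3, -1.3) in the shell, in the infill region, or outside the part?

infill

At z = 11.4 mm: the r=11 cylinder gives a regular 12-gon of circumradius 11 (constant along its height). Overall, the cross-section is a single solid region. The nearest boundary edge runs (9.53, -5.50)→(11.00, 0.00); distance from the point to it = 6.14 mm. The point is inside the cross-section and 6.14 mm from the nearest boundary — more than the 1 mm shell width (4 × 0.25), so it's in the infill interior.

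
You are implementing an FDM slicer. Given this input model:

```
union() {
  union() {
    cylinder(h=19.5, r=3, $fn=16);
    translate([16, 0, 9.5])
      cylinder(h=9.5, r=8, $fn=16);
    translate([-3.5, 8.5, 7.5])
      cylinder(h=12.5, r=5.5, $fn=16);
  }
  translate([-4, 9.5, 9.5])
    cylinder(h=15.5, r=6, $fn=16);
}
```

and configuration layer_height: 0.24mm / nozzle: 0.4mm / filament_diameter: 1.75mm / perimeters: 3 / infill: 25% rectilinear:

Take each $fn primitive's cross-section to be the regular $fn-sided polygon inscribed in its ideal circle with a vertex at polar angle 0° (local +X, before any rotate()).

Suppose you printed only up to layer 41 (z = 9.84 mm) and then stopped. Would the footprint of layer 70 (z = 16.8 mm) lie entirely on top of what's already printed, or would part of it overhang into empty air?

Compare the two slices. At z = 9.84: the r=3 cylinder contributes a regular 16-gon of circumradius 3 (area = (16/2)·3.000²·sin(360°/16) = 27.55 mm²); the r=8 cylinder at (16, 0) gives a regular 16-gon of circumradius 8 (constant along its height) (area = (16/2)·8.000²·sin(360°/16) = 195.93 mm²); the cylinder at (-3.5, 8.5): section is a regular 16-gon, circumradius r=5.5 (area = (16/2)·5.500²·sin(360°/16) = 92.61 mm²); Taking the union: the 3 present regions are separate (no shared area or edge), so areas and boundary lengths simply add and each stays a separate island — area = 316.10 mm²; the cylinder at (-4, 9.5): section is a regular 16-gon, circumradius r=6 (area = (16/2)·6.000²·sin(360°/16) = 110.21 mm²); Combining (union): the regions partially overlap — summed areas 426.31 mm² minus the doubly-counted overlap 87.44 mm² gives 338.87 mm² — area = 338.87 mm². At z = 16.8: the r=3 cylinder contributes a regular 16-gon of circumradius 3 (area = (16/2)·3.000²·sin(360°/16) = 27.55 mm²); the r=8 cylinder at (16, 0) gives a regular 16-gon of circumradius 8 (constant along its height) (area = (16/2)·8.000²·sin(360°/16) = 195.93 mm²); the r=5.5 cylinder at (-3.5, 8.5) gives a regular 16-gon of circumradius 5.5 (constant along its height) (area = (16/2)·5.500²·sin(360°/16) = 92.61 mm²); Merging all regions: the 3 present regions are separate (no shared area or edge), so areas and boundary lengths simply add and each stays a separate island — area = 316.10 mm²; the cylinder at (-4, 9.5): section is a regular 16-gon, circumradius r=6 (area = (16/2)·6.000²·sin(360°/16) = 110.21 mm²); Merging all regions: the regions partially overlap — summed areas 426.31 mm² minus the doubly-counted overlap 87.44 mm² gives 338.87 mm² — area = 338.87 mm². Checking containment: the cross-section at z = 16.8 is a subset of the cross-section at z = 9.84.

entirely on top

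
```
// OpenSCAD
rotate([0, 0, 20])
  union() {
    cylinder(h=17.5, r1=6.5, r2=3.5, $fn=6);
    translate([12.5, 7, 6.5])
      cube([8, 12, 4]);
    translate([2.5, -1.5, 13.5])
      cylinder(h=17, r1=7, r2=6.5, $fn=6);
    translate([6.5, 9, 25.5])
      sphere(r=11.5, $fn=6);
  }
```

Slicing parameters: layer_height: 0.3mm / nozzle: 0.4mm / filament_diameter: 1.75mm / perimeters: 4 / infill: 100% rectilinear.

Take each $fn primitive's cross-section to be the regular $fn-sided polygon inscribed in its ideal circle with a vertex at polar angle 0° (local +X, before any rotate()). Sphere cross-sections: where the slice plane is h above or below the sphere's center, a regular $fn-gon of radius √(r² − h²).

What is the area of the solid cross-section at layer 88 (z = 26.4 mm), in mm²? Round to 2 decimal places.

At z = 26.4 mm: the cone does not reach this height (z outside [0, 17.5]); the cube at (12.5, 7) is not intersected at this z (z outside [6.5, 10.5]); the cone at (2.5, -1.5) contributes a regular 6-gon of circumradius 6.621 (interpolated between r1=7 and r2=6.5 at t=0.759) (area = (6/2)·6.621²·sin(360°/6) = 113.88 mm²); the r=11.5 sphere at (6.5, 9) contributes a regular 6-gon of circumradius √(11.5²−0.9²) = 11.465 (area = (6/2)·11.465²·sin(360°/6) = 341.49 mm²); Combining (union): the regions partially overlap — summed areas 455.37 mm² minus the doubly-counted overlap 40.57 mm² gives 414.80 mm² — area = 414.80 mm²; (rotated 20° about Z; rotation is an isometry so areas/perimeters/island counts are preserved). Overall, the cross-section is a single solid region. Net area = 414.80 mm².

414.80 mm²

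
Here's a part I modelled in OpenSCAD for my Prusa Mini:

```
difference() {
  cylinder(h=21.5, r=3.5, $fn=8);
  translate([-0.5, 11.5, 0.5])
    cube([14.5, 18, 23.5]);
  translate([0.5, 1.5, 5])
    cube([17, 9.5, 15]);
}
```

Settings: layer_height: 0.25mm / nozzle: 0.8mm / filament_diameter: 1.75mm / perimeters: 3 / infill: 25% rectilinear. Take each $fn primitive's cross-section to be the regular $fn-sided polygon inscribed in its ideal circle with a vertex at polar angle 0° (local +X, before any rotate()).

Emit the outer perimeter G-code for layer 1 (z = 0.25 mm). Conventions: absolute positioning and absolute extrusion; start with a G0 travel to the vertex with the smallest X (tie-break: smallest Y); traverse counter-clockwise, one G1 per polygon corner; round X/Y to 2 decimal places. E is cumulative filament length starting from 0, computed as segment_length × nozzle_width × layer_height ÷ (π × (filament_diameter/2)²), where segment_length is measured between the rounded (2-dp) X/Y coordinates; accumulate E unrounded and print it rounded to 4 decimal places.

G0 X-3.50 Y0.00 Z0.25
G1 X-2.47 Y-2.47 E0.2225
G1 X0.00 Y-3.50 E0.4450
G1 X2.47 Y-2.47 E0.6676
G1 X3.50 Y0.00 E0.8901
G1 X2.47 Y2.47 E1.1126
G1 X0.00 Y3.50 E1.3351
G1 X-2.47 Y2.47 E1.5577
G1 X-3.50 Y0.00 E1.7802

At z = 0.25 mm: the cylinder: section is a regular 8-gon, circumradius r=3.5; the cube at (-0.5, 11.5) does not reach this height (z outside [0.5, 24]); the cube at (0.5, 1.5) is absent (z outside [5, 20]); After the difference (first − rest): none of the subtracted shapes is present at this height, so the r=3.5 cylinder is unchanged — 1 connected region. The outline is a single polygon with 8 vertices. Extrusion per mm of travel: 0.8 × 0.25 / (π × 0.875²) = 0.083150. Accumulating E over each segment gives final E = 1.7802.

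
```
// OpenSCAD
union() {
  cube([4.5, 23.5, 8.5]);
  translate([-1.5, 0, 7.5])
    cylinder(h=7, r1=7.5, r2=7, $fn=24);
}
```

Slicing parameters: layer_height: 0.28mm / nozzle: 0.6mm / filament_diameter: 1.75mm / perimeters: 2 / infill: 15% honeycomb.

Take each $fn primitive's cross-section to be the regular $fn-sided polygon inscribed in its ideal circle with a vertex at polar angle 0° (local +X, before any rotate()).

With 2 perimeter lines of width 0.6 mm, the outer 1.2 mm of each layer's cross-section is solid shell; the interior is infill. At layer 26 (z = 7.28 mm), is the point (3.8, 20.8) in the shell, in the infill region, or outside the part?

At z = 7.28 mm: the cube is present — its section is the full 4.5×23.5 rectangle; the cone at (-1.5, 0) does not reach this height (z outside [7.5, 14.5]); Combining (union): only the 4.5×23.5 cube is present, so the union is just that shape — 1 connected region. Overall, the cross-section is a single solid region. The nearest boundary edge runs (4.50, 0.00)→(4.50, 23.50); distance from the point to it = 0.70 mm. The point is inside the cross-section, 0.70 mm from the nearest boundary — within the 1.2 mm shell band (2 × 0.6).

shell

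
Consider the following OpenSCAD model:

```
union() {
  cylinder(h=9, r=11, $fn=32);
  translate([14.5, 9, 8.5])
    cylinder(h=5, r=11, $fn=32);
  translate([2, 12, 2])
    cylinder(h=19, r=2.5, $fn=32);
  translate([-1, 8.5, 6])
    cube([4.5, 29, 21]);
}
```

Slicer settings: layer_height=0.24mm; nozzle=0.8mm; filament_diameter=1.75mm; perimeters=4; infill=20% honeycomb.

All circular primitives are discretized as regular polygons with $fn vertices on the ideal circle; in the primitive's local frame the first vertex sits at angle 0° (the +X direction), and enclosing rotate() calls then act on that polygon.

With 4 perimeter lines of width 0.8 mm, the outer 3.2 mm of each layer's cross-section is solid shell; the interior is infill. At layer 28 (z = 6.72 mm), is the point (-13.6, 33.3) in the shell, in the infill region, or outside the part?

outside

At z = 6.72 mm: the r=11 cylinder gives a regular 32-gon of circumradius 11 (constant along its height); the cylinder at (14.5, 9) is absent (z outside [8.5, 13.5]); the r=2.5 cylinder at (2, 12) gives a regular 32-gon of circumradius 2.5 (constant along its height); the cube at (-1, 8.5) (footprint 4.5×29) is included at this height; Combining (union): the regions partially overlap (shared area 27.22 mm²), so overlapping operands fuse into one piece — 1 connected region. Overall, the cross-section is a single solid region. The nearest boundary edge runs (-1.00, 10.90)→(-1.00, 37.50); distance from the point to it = 12.60 mm. The point is not inside any of the regions above, so it lies outside the cross-section (12.60 mm from the nearest boundary).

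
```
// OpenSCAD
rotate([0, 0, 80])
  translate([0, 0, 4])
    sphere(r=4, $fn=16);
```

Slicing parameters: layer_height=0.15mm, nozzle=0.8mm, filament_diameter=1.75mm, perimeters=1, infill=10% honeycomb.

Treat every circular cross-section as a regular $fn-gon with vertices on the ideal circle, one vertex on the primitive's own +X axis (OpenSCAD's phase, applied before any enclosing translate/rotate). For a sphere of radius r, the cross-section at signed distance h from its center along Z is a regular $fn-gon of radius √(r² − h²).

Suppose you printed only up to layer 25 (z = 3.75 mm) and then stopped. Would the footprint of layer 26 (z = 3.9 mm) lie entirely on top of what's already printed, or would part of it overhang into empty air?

entirely on top

Compare the two slices. At z = 3.75: the r=4 sphere contributes a regular 16-gon of circumradius √(4²−0.25²) = 3.992 (area = (16/2)·3.992²·sin(360°/16) = 48.79 mm²); (rotated 80° about Z; rotation is an isometry so areas/perimeters/island counts are preserved). At z = 3.9: the r=4 sphere contributes a regular 16-gon of circumradius √(4²−0.1²) = 3.999 (area = (16/2)·3.999²·sin(360°/16) = 48.95 mm²); (whole slice rotated 80° about Z — lengths, areas and connectivity unchanged). Checking containment: the cross-section at z = 3.9 is a subset of the cross-section at z = 3.75.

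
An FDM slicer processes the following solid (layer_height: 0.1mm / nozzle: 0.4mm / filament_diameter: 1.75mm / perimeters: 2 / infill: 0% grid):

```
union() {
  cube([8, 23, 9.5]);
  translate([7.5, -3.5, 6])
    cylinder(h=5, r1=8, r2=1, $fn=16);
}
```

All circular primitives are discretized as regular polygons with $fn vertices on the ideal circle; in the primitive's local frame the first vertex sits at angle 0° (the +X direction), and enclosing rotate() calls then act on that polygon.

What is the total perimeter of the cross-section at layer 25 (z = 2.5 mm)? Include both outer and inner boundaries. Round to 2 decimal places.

62.00 mm

At z = 2.5 mm: the cube is present — its section is the full 8×23 rectangle (perimeter 62.00 mm); the cone at (7.5, -3.5) is absent (z outside [6, 11]); Taking the union: only the 8×23 cube is present, so the union is just that shape — boundary = 62.00 mm. Overall, the cross-section is a single solid region. Total boundary length (outer) = 62.00 mm.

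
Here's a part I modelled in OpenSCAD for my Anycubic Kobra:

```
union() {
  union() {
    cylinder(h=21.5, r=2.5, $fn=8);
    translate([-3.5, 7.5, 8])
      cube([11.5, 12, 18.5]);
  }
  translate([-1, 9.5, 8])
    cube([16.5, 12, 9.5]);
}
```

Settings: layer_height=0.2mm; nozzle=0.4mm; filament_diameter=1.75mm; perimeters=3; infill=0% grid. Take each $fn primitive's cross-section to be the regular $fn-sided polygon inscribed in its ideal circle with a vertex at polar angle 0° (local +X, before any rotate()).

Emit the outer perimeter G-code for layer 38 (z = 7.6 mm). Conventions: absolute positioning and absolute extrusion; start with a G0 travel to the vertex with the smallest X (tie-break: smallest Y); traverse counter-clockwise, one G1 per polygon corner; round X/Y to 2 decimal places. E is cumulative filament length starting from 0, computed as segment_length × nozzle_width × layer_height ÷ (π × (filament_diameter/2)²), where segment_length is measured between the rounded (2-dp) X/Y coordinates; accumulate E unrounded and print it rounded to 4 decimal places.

G0 X-2.50 Y0.00 Z7.60
G1 X-1.77 Y-1.77 E0.0637
G1 X0.00 Y-2.50 E0.1274
G1 X1.77 Y-1.77 E0.1910
G1 X2.50 Y0.00 E0.2547
G1 X1.77 Y1.77 E0.3184
G1 X0.00 Y2.50 E0.3821
G1 X-1.77 Y1.77 E0.4458
G1 X-2.50 Y0.00 E0.5094

At z = 7.6 mm: the r=2.5 cylinder gives a regular 8-gon of circumradius 2.5 (constant along its height); the cube at (-3.5, 7.5) is absent (z outside [8, 26.5]); Taking the union: only the r=2.5 cylinder is present, so the union is just that shape — 1 connected region; the cube at (-1, 9.5) does not reach this height (z outside [8, 17.5]); Taking the union: only the result so far is present, so the union is just that shape — 1 connected region. The outline is a single polygon with 8 vertices. Extrusion per mm of travel: 0.4 × 0.2 / (π × 0.875²) = 0.033260. Accumulating E over each segment gives final E = 0.5094.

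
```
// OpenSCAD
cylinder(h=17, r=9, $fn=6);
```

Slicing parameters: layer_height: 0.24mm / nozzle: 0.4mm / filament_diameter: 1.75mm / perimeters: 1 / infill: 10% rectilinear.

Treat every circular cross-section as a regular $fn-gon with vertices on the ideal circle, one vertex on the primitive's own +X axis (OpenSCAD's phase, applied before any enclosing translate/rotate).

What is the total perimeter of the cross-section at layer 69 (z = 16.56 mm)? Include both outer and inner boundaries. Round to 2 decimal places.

54.00 mm

At z = 16.56 mm: the r=9 cylinder contributes a regular 6-gon of circumradius 9 (perimeter = 2·6·9.000·sin(180°/6) = 54.00 mm). Overall, the cross-section is a single solid region. Total boundary length (outer) = 54.00 mm.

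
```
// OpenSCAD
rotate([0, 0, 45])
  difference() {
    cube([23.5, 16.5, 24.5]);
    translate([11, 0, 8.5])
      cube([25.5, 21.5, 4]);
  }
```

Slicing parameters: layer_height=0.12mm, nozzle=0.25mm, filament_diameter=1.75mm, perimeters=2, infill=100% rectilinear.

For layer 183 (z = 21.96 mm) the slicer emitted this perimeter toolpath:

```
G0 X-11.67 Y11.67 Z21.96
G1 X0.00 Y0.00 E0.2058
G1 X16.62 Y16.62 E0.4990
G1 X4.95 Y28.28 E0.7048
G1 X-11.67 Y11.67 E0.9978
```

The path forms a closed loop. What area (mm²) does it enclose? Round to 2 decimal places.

387.77 mm²

Apply the shoelace formula to the sequence of (X, Y) vertices; enclosed area = 387.77 mm².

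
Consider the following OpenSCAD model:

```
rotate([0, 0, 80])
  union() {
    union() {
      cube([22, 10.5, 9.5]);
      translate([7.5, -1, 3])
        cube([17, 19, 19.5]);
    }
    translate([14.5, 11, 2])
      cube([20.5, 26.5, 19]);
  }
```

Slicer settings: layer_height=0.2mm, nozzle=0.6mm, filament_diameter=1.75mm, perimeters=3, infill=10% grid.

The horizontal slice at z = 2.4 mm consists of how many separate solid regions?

2

At z = 2.4 mm: the 22×10.5 cube contributes its full rectangle; the cube at (7.5, -1) is not intersected at this z (z outside [3, 22.5]); Combining (union): only the 22×10.5 cube is present, so the union is just that shape — 1 connected region; the cube at (14.5, 11) is present — its section is the full 20.5×26.5 rectangle; Taking the union: the 2 present regions are separate (no shared area or edge), so areas and boundary lengths simply add and each stays a separate island — 2 connected regions; (rotated 80° about Z; rotation is an isometry so areas/perimeters/island counts are preserved). The result has 2 disconnected regions.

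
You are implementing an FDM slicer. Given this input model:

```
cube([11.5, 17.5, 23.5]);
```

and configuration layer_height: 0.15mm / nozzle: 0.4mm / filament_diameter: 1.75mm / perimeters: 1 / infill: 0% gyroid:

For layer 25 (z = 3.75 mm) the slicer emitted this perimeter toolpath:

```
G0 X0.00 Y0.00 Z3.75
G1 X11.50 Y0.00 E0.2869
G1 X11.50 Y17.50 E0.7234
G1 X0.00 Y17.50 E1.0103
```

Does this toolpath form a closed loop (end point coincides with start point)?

no

Start point (G0): (0.00, 0.00). End point (last G1): the path does not return to the start — open.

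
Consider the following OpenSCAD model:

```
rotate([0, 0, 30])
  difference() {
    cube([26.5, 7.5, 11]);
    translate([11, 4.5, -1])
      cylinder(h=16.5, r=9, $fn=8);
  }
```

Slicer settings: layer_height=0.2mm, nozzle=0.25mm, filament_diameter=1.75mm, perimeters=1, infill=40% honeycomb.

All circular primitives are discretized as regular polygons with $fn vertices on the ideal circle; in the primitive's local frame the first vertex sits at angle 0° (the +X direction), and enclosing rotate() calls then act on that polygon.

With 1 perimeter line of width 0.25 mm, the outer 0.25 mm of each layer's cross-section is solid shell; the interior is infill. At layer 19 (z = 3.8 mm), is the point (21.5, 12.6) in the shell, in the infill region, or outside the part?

shell

At z = 3.8 mm: the cube is present — its section is the full 26.5×7.5 rectangle; the r=9 cylinder at (11, 4.5) gives a regular 8-gon of circumradius 9 (constant along its height); After the difference (first − rest): starting from the 26.5×7.5 cube, the r=9 cylinder at (11, 4.5) partially overlaps it — only the 122.88 mm² overlap (of its 229.10 mm²) is removed, clipping the outline — 2 connected regions; (whole slice rotated 30° about Z — lengths, areas and connectivity unchanged). Overall, the cross-section has 2 separate islands. Undo the 30° rotation: the query point maps to (24.920, 0.162) in the un-rotated model frame. The nearest boundary edge runs (26.50, 0.00)→(18.14, 0.00); distance from the point to it = 0.16 mm. (Shell/infill is judged within the island containing the point — the largest one.) The point is inside the cross-section, 0.16 mm from the nearest boundary — within the 0.25 mm shell band (1 × 0.25).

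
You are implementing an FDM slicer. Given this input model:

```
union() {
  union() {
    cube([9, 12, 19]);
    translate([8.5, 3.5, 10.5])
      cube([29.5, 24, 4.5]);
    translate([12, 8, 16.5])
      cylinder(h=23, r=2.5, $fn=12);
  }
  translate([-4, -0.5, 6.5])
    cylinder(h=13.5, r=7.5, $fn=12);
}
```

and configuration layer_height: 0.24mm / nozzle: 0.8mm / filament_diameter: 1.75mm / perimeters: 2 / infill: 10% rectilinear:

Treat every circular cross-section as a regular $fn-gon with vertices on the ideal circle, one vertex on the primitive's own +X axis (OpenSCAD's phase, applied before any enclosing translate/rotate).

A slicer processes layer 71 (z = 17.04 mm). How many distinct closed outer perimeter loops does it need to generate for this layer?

At z = 17.04 mm: the cube (footprint 9×12) is included at this height; the cube at (8.5, 3.5) does not reach this height (z outside [10.5, 15]); the r=2.5 cylinder at (12, 8) contributes a regular 12-gon of circumradius 2.5; Taking the union: the 2 present regions are separate (no shared area or edge), so areas and boundary lengths simply add and each stays a separate island — 2 connected regions; the cylinder at (-4, -0.5): section is a regular 12-gon, circumradius r=7.5; Merging all regions: the regions partially overlap (shared area 12.64 mm²), so overlapping operands fuse into one piece — 2 connected regions. The result has 2 disconnected regions.

2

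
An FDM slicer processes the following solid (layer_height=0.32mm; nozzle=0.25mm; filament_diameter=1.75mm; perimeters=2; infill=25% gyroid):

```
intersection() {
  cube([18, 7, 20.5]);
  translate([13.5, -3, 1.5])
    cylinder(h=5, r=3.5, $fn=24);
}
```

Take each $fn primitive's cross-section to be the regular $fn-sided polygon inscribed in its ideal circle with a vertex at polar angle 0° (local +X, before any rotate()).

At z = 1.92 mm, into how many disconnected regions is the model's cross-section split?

1

At z = 1.92 mm: the cube (footprint 18×7) is included at this height; the cylinder at (13.5, -3): section is a regular 24-gon, circumradius r=3.5; Taking the intersection: the r=3.5 cylinder at (13.5, -3) partially overlaps the 18×7 cube; clipping to the common part keeps 1.15 mm² — 1 connected region. The result has 1 disconnected region.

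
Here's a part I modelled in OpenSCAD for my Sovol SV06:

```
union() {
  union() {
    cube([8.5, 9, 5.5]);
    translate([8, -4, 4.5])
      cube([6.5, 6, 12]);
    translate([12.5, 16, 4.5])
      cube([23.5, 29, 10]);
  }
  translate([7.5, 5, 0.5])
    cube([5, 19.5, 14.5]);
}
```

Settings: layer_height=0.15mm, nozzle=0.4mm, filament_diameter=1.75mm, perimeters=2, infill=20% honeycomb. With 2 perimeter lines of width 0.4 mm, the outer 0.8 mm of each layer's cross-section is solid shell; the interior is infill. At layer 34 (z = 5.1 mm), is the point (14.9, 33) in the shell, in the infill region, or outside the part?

At z = 5.1 mm: the 8.5×9 cube contributes its full rectangle; the cube at (8, -4) is present — its section is the full 6.5×6 rectangle; the 23.5×29 cube at (12.5, 16) contributes its full rectangle; Merging all regions: the regions partially overlap (shared area 1.00 mm²), so overlapping operands fuse into one piece — 2 connected regions; the cube at (7.5, 5) (footprint 5×19.5) is included at this height; Merging all regions: the regions partially overlap (shared area 4.00 mm²), so overlapping operands fuse into one piece — 1 connected region. Overall, the cross-section is a single solid region. The nearest boundary edge runs (12.50, 24.50)→(12.50, 45.00); distance from the point to it = 2.40 mm. The point is inside the cross-section and 2.40 mm from the nearest boundary — more than the 0.8 mm shell width (2 × 0.4), so it's in the infill interior.

infill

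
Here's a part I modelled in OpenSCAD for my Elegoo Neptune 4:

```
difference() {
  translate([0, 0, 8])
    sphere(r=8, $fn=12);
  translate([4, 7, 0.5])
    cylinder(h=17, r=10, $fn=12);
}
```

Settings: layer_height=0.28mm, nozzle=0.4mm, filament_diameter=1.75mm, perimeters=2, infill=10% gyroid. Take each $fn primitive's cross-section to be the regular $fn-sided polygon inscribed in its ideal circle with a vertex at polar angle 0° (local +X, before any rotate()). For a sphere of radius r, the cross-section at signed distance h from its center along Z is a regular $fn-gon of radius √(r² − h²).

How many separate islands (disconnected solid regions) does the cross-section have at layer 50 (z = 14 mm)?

At z = 14 mm: the sphere: section is a regular 12-gon, circumradius = √(r²−h²) = √(8²−6²) = 5.292; the r=10 cylinder at (4, 7) contributes a regular 12-gon of circumradius 10; After the difference (first − rest): starting from the r=8 sphere, the r=10 cylinder at (4, 7) partially overlaps it — only the 54.91 mm² overlap (of its 300.00 mm²) is removed, clipping the outline — 1 connected region. Overall, the cross-section is a single solid region. Island count = 1.

1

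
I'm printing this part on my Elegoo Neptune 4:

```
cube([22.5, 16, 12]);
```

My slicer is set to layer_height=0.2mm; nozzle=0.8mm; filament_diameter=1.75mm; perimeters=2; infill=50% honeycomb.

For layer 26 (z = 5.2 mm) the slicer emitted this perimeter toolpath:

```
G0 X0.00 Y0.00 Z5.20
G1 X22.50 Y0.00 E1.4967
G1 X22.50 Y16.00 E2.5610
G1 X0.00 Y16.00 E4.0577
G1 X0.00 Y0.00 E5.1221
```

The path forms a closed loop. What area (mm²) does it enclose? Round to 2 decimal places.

Apply the shoelace formula to the sequence of (X, Y) vertices; enclosed area = 360.00 mm².

360.00 mm²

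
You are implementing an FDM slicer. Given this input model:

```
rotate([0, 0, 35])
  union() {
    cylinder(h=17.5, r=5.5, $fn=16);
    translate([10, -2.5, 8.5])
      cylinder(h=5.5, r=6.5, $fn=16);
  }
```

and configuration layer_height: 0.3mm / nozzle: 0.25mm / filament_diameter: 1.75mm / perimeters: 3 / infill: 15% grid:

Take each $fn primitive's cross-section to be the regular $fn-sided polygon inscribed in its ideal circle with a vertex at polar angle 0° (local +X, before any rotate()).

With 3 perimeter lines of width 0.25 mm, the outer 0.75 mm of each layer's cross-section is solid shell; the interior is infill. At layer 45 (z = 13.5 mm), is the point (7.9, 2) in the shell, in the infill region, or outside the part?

infill

At z = 13.5 mm: the cylinder: section is a regular 16-gon, circumradius r=5.5; the cylinder at (10, -2.5): section is a regular 16-gon, circumradius r=6.5; Combining (union): the regions partially overlap (shared area 6.01 mm²), so overlapping operands fuse into one piece — 1 connected region; (whole slice rotated 35° about Z — lengths, areas and connectivity unchanged). Overall, the cross-section is a single solid region. Undo the 35° rotation: the query point maps to (7.618, -2.893) in the un-rotated model frame. The nearest boundary edge runs (3.99, -4.99)→(3.79, -3.96); distance from the point to it = 3.97 mm. The point is inside the cross-section and 3.97 mm from the nearest boundary — more than the 0.75 mm shell width (3 × 0.25), so it's in the infill interior.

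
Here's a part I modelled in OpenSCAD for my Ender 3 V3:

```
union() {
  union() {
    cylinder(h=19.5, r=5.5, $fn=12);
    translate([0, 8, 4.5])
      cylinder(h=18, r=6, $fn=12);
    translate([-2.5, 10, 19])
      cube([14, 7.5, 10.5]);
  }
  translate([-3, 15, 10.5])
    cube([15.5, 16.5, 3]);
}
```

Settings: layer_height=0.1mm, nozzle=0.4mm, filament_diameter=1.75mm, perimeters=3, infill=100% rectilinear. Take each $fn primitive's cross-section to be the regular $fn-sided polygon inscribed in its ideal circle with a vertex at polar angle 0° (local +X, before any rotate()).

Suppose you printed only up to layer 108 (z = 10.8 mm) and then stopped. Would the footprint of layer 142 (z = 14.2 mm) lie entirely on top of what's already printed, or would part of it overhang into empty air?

Compare the two slices. At z = 10.8: the cylinder: section is a regular 12-gon, circumradius r=5.5 (area = (12/2)·5.500²·sin(360°/12) = 90.75 mm²); the r=6 cylinder at (0, 8) gives a regular 12-gon of circumradius 6 (constant along its height) (area = (12/2)·6.000²·sin(360°/12) = 108.00 mm²); the cube at (-2.5, 10) is not intersected at this z (z outside [19, 29.5]); Taking the union: the regions partially overlap — summed areas 198.75 mm² minus the doubly-counted overlap 17.59 mm² gives 181.16 mm² — area = 181.16 mm²; the 15.5×16.5 cube at (-3, 15) contributes its full rectangle (area 255.75 mm²); Merging all regions: the 2 present regions are separate (no shared area or edge), so areas and boundary lengths simply add and each stays a separate island — area = 436.91 mm². At z = 14.2: the cylinder: section is a regular 12-gon, circumradius r=5.5 (area = (12/2)·5.500²·sin(360°/12) = 90.75 mm²); the r=6 cylinder at (0, 8) contributes a regular 12-gon of circumradius 6 (area = (12/2)·6.000²·sin(360°/12) = 108.00 mm²); the cube at (-2.5, 10) is absent (z outside [19, 29.5]); Combining (union): the regions partially overlap — summed areas 198.75 mm² minus the doubly-counted overlap 17.59 mm² gives 181.16 mm² — area = 181.16 mm²; the cube at (-3, 15) is not intersected at this z (z outside [10.5, 13.5]); Taking the union: only that combined region is present, so the union is just that shape — area = 181.16 mm². Checking containment: the cross-section at z = 14.2 is a subset of the cross-section at z = 10.8.

entirely on top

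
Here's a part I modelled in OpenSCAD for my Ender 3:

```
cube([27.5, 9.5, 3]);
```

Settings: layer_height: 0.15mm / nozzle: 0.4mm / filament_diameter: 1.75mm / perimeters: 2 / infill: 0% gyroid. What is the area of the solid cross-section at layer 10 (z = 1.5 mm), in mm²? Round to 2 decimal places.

At z = 1.5 mm: the 27.5×9.5 cube contributes its full rectangle (area 261.25 mm²). Overall, the cross-section is a single solid region. Net area = 261.25 mm².

261.25 mm²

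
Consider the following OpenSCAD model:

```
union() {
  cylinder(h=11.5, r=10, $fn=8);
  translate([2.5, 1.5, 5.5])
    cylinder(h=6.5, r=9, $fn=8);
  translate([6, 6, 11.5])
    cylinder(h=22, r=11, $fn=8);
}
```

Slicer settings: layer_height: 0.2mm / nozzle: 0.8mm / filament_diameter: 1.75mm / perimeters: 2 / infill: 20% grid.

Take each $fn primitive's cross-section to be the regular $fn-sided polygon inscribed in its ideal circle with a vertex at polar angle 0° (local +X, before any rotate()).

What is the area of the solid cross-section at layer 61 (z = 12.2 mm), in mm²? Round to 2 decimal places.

At z = 12.2 mm: the cylinder is absent (z outside [0, 11.5]); the cylinder at (2.5, 1.5) does not reach this height (z outside [5.5, 12]); the r=11 cylinder at (6, 6) contributes a regular 8-gon of circumradius 11 (area = (8/2)·11.000²·sin(360°/8) = 342.24 mm²); Merging all regions: only the r=11 cylinder at (6, 6) is present, so the union is just that shape — area = 342.24 mm². Overall, the cross-section is a single solid region. Net area = 342.24 mm².

342.24 mm²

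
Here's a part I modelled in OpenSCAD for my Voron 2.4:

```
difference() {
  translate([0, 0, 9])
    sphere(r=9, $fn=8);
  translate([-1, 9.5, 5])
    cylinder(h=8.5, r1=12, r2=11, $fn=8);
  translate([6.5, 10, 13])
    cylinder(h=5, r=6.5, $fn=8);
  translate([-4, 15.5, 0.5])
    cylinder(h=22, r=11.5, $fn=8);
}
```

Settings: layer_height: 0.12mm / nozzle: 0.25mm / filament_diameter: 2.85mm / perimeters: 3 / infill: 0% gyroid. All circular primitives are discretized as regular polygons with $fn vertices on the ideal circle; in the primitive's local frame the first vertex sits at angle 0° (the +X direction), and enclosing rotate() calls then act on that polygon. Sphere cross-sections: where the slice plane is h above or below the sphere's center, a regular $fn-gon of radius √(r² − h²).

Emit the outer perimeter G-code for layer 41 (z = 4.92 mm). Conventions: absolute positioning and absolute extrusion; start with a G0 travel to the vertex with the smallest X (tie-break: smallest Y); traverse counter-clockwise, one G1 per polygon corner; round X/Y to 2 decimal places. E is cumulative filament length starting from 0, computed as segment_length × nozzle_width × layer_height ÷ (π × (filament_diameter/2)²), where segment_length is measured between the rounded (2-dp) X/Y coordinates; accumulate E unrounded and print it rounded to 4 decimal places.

G0 X-8.02 Y0.00 Z4.92
G1 X-5.67 Y-5.67 E0.0289
G1 X0.00 Y-8.02 E0.0577
G1 X5.67 Y-5.67 E0.0866
G1 X8.02 Y0.00 E0.1155
G1 X5.67 Y5.67 E0.1443
G1 X2.86 Y6.84 E0.1586
G1 X-4.00 Y4.00 E0.1935
G1 X-6.02 Y4.84 E0.2038
G1 X-8.02 Y0.00 E0.2285

At z = 4.92 mm: the r=9 sphere contributes a regular 8-gon of circumradius √(9²−4.08²) = 8.022; the cone at (-1, 9.5) does not reach this height (z outside [5, 13.5]); the cylinder at (6.5, 10) does not reach this height (z outside [13, 18]); the r=11.5 cylinder at (-4, 15.5) contributes a regular 8-gon of circumradius 11.5; Subtracting the remaining from the first: starting from the r=9 sphere, the r=11.5 cylinder at (-4, 15.5) partially overlaps it — only the 15.80 mm² overlap (of its 374.06 mm²) is removed, clipping the outline — 1 connected region. The outline is a single polygon with 9 vertices. Extrusion per mm of travel: 0.25 × 0.12 / (π × 1.425²) = 0.004703. Accumulating E over each segment gives final E = 0.2285.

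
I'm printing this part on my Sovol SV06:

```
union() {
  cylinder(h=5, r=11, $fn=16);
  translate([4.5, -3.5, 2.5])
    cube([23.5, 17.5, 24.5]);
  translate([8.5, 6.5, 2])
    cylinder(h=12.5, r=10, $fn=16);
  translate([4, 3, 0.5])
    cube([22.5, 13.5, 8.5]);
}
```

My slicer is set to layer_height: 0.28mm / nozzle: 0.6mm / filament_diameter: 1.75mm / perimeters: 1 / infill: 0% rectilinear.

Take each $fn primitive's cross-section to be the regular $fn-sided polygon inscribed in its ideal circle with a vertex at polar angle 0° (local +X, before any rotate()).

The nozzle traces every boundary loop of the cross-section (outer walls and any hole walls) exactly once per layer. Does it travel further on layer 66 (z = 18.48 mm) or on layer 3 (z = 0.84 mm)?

layer 3 (z = 0.84 mm)

Layer 66 (z = 18.48): the cylinder does not reach this height (z outside [0, 5]); the 23.5×17.5 cube at (4.5, -3.5) contributes its full rectangle (perimeter 82.00 mm); the cylinder at (8.5, 6.5) is not intersected at this z (z outside [2, 14.5]); the cube at (4, 3) does not reach this height (z outside [0.5, 9]); Taking the union: only the 23.5×17.5 cube at (4.5, -3.5) is present, so the union is just that shape — boundary = 82.00 mm. So its perimeter = 82.00 mm. Layer 3 (z = 0.84): the r=11 cylinder contributes a regular 16-gon of circumradius 11 (perimeter = 2·16·11.000·sin(180°/16) = 68.67 mm); the cube at (4.5, -3.5) is absent (z outside [2.5, 27]); the cylinder at (8.5, 6.5) is absent (z outside [2, 14.5]); the cube at (4, 3) is present — its section is the full 22.5×13.5 rectangle (perimeter 72.00 mm); Merging all regions: the regions partially overlap (shared area 30.10 mm²), so the edge portions inside another operand are dropped and the merged outline is re-measured after clipping — boundary = 117.03 mm. So its perimeter = 117.03 mm. Layer 3 is larger (117.03 vs 82.00 mm).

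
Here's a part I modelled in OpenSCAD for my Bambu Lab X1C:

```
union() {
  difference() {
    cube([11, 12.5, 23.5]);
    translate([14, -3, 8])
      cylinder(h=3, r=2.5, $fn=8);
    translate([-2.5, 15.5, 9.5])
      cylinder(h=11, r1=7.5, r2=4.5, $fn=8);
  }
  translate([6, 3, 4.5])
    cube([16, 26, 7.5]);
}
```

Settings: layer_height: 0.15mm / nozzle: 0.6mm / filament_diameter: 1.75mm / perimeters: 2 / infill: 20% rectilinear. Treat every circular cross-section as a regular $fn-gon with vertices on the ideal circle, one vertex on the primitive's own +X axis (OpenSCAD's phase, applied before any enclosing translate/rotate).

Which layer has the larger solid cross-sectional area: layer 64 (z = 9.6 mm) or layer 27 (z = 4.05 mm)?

layer 64 (z = 9.6 mm)

Layer 64 (z = 9.6): the cube is present — its section is the full 11×12.5 rectangle (area 137.50 mm²); the r=2.5 cylinder at (14, -3) gives a regular 8-gon of circumradius 2.5 (constant along its height) (area = (8/2)·2.500²·sin(360°/8) = 17.68 mm²); the cone at (-2.5, 15.5) contributes a regular 8-gon of circumradius 7.473 (interpolated between r1=7.5 and r2=4.5 at t=0.009) (area = (8/2)·7.473²·sin(360°/8) = 157.94 mm²); Taking the first minus the rest: starting from the 11×12.5 cube (137.50 mm²), the r=2.5 cylinder at (14, -3) misses the remaining region (no effect); the cone at (-2.5, 15.5) partially overlaps it — only the 9.04 mm² overlap (of its 157.94 mm²) is removed, clipping the outline — area = 128.46 mm²; the 16×26 cube at (6, 3) contributes its full rectangle (area 416.00 mm²); Taking the union: the regions partially overlap — summed areas 544.46 mm² minus the doubly-counted overlap 47.50 mm² gives 496.96 mm² — area = 496.96 mm². So its area = 496.96 mm². Layer 27 (z = 4.05): the 11×12.5 cube contributes its full rectangle (area 137.50 mm²); the cylinder at (14, -3) does not reach this height (z outside [8, 11]); the cone at (-2.5, 15.5) is not intersected at this z (z outside [9.5, 20.5]); Taking the first minus the rest: none of the subtracted shapes is present at this height, so the 11×12.5 cube is unchanged — area = 137.50 mm²; the cube at (6, 3) is absent (z outside [4.5, 12]); Taking the union: only the result so far is present, so the union is just that shape — area = 137.50 mm². So its area = 137.50 mm². Layer 64 is larger (496.96 vs 137.50 mm²).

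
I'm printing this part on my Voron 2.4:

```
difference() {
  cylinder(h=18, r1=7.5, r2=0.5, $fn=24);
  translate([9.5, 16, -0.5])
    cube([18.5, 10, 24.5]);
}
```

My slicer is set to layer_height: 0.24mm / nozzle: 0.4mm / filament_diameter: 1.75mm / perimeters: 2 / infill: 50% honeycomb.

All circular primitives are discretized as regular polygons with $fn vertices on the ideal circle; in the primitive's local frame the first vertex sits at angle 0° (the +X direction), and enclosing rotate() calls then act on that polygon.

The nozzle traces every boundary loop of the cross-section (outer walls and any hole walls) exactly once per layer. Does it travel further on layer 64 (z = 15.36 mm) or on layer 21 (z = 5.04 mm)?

Layer 64 (z = 15.36): the cone (r1=7.5→r2=0.5) has section circumradius 1.527 here — a regular 24-gon (perimeter = 2·24·1.527·sin(180°/24) = 9.56 mm); the cube at (9.5, 16) is present — its section is the full 18.5×10 rectangle (perimeter 57.00 mm); After the difference (first − rest): starting from the cone, the 18.5×10 cube at (9.5, 16) misses the remaining region (no effect) — boundary = 9.56 mm. So its perimeter = 9.56 mm. Layer 21 (z = 5.04): the cone: at t=0.280 of its height the radius interpolates to r₁+(r₂−r₁)t = 5.540, giving a regular 24-gon of that circumradius (perimeter = 2·24·5.540·sin(180°/24) = 34.71 mm); the 18.5×10 cube at (9.5, 16) contributes its full rectangle (perimeter 57.00 mm); Taking the first minus the rest: starting from the cone, the 18.5×10 cube at (9.5, 16) misses the remaining region (no effect) — boundary = 34.71 mm. So its perimeter = 34.71 mm. Layer 21 is larger (34.71 vs 9.56 mm).

layer 21 (z = 5.04 mm)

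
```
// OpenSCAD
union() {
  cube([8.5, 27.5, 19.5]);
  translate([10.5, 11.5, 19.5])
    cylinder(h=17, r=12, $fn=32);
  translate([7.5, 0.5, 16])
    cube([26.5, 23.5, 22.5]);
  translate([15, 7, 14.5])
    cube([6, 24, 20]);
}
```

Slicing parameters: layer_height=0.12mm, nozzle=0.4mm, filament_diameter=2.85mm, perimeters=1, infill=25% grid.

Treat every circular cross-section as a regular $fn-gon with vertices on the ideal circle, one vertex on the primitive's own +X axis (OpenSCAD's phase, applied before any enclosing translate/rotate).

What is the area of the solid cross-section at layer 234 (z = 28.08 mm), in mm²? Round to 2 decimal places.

824.02 mm²

At z = 28.08 mm: the cube is absent (z outside [0, 19.5]); the r=12 cylinder at (10.5, 11.5) contributes a regular 32-gon of circumradius 12 (area = (32/2)·12.000²·sin(360°/32) = 449.49 mm²); the cube at (7.5, 0.5) (footprint 26.5×23.5) is included at this height (area 622.75 mm²); the cube at (15, 7) (footprint 6×24) is included at this height (area 144.00 mm²); Taking the union: the regions partially overlap — summed areas 1216.24 mm² minus the doubly-counted overlap 392.21 mm² gives 824.02 mm² — area = 824.02 mm². Overall, the cross-section is a single solid region. Net area = 824.02 mm².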